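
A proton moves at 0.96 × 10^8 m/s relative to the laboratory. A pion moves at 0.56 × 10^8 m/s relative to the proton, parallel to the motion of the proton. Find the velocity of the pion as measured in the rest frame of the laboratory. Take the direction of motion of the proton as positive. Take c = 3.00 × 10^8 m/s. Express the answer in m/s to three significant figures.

1.43 × 10^8 m/s

In units of c (dividing by 3.00 × 10^8 m/s): v = 0.320, u' = 0.187.
u = (u' + v)/(1 + u'v/c²):
u = (0.187 + 0.320) / (1 + 0.187·0.320) = 0.5067/1.0597 = 0.4781
(Galilean addition would give +0.507c.)
Converting back: u = 0.4781 × 3.00 × 10^8 m/s.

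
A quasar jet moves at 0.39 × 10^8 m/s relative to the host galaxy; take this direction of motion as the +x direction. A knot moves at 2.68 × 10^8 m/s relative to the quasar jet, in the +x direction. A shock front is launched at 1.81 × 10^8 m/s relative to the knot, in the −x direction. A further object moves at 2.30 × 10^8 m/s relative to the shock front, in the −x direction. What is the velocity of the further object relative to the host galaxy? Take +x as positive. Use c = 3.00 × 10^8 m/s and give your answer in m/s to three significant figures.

-4.22 × 10^7 m/s

Apply u = (u' + v)/(1 + u'v/c²) successively, working outward toward the host galaxy.
(Dividing each given speed by c = 3.00 × 10^8 m/s to work in units of c.)
Start: velocity of the quasar jet relative to the host galaxy = 0.1300c.
Compose with the knot (u' = 0.893 in the quasar jet frame): u_1 = (0.893 + 0.130) / (1 + 0.893·0.130) = 1.0233/1.1161 = 0.9169.
Compose with the shock front (u' = -0.603 in the knot frame): u_2 = (-0.603 + 0.917) / (1 + (-0.603)·0.917) = 0.3135/0.4468 = 0.7017.
Compose with the further object (u' = -0.767 in the shock front frame): u_3 = (-0.767 + 0.702) / (1 + (-0.767)·0.702) = -0.0650/0.4621 = -0.1407.
So u = -0.1407 × 3.00 × 10^8 m/s.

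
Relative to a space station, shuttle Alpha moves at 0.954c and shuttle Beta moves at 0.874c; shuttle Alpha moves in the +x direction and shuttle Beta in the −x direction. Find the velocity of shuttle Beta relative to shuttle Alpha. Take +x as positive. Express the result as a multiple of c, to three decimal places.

-0.997c

β_A = 0.954, β_B = -0.874.
Transform to A's frame with the inverse velocity-addition law: u' = (u − v)/(1 − uv/c²), taking u = β_B and v = β_A.
u' = (-0.874 − 0.954) / (1 − (0.954)(-0.874)) = -1.8280/1.8338 = -0.9968.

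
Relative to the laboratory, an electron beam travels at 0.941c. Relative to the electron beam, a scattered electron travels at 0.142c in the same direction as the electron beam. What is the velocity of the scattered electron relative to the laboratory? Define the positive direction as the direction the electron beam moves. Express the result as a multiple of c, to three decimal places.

With v = 0.941 and u' = 0.142 (in units of c),
u = (u' + v)/(1 + u'v/c²):
u = (0.142 + 0.941) / (1 + 0.142·0.941) = 1.0830/1.1336 = 0.9553
(Galilean addition would give +1.083c, exceeding c.)

0.955c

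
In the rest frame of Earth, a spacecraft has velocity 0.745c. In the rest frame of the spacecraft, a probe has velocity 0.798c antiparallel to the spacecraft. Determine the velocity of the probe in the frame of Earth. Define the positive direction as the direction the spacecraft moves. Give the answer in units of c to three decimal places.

With v = 0.745 and u' = -0.798 (in units of c),
u = (u' + v)/(1 + u'v/c²):
u = (-0.798 + 0.745) / (1 + (-0.798)·0.745) = -0.0530/0.4055 = -0.1307
(Galilean addition would give -0.053c.)

-0.131c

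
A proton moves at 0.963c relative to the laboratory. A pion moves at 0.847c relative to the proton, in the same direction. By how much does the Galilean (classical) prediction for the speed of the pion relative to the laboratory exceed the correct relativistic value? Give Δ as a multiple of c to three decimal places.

Δ = 0.813c

Galilean: u_cl = 0.847 + 0.963 = 1.8100.
Relativistic: u_rel = (0.847 + 0.963) / (1 + 0.847·0.963) = 1.8100/1.8157 = 0.9969.
Δ = 1.8100 − 0.9969 = 0.8131.
(The classical prediction exceeds c; the relativistic result does not.)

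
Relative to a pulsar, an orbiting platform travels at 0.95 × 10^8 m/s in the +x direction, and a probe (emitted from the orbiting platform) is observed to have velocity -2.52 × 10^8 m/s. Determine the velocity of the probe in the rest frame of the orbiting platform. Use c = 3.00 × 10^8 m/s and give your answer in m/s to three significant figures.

v = 0.317c, u = -0.840c.
Invert the composition law: u' = (u − v)/(1 − uv/c²).
u' = (-0.840 − 0.317) / (1 − (-0.840)(0.317)) = -1.1567/1.2660 = -0.9136.
u' = -0.9136 × 3.00 × 10^8 m/s.

-2.74 × 10^8 m/s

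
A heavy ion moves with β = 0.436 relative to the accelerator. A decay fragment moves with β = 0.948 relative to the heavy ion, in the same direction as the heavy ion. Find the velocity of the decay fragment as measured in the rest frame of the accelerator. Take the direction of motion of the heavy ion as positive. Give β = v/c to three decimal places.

With v = 0.436 and u' = 0.948 (in units of c),
u = (u' + v)/(1 + u'v/c²):
u = (0.948 + 0.436) / (1 + 0.948·0.436) = 1.3840/1.4133 = 0.9792
(Galilean addition would give +1.384c, exceeding c.)

β = 0.979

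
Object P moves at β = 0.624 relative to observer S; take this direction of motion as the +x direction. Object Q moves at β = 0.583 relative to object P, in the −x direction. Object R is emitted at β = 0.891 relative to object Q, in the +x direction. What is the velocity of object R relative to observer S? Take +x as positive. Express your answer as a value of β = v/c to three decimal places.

Apply u = (u' + v)/(1 + u'v/c²) successively, working outward toward observer S.
Start: velocity of object P relative to observer S = 0.6240c.
Compose with object Q (u' = -0.583 in object P frame): u_1 = (-0.583 + 0.624) / (1 + (-0.583)·0.624) = 0.0410/0.6362 = 0.0644.
Compose with object R (u' = 0.891 in object Q frame): u_2 = (0.891 + 0.064) / (1 + 0.891·0.064) = 0.9554/1.0574 = 0.9036.

β = +0.904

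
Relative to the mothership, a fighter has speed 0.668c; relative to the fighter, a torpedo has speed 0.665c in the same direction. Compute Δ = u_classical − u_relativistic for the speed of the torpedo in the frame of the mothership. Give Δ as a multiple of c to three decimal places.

Galilean: u_cl = 0.665 + 0.668 = 1.3330.
Relativistic: u_rel = (0.665 + 0.668) / (1 + 0.665·0.668) = 1.3330/1.4442 = 0.9230.
Δ = 1.3330 − 0.9230 = 0.4100.
(The classical prediction exceeds c; the relativistic result does not.)

Δ = 0.410c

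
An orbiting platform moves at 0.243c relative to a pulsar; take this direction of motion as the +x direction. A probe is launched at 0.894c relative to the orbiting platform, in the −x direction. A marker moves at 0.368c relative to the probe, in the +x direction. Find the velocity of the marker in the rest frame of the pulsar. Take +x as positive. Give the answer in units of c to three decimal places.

Apply u = (u' + v)/(1 + u'v/c²) successively, working outward toward the pulsar.
Start: velocity of the orbiting platform relative to the pulsar = 0.2430c.
Compose with the probe (u' = -0.894 in the orbiting platform frame): u_1 = (-0.894 + 0.243) / (1 + (-0.894)·0.243) = -0.6510/0.7828 = -0.8317.
Compose with the marker (u' = 0.368 in the probe frame): u_2 = (0.368 + (-0.832)) / (1 + 0.368·(-0.832)) = -0.4637/0.6939 = -0.6682.

-0.668c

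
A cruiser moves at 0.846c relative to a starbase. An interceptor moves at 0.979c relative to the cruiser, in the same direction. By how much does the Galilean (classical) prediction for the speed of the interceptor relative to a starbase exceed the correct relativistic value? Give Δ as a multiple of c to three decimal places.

Galilean: u_cl = 0.979 + 0.846 = 1.8250.
Relativistic: u_rel = (0.979 + 0.846) / (1 + 0.979·0.846) = 1.8250/1.8282 = 0.9982.
Δ = 1.8250 − 0.9982 = 0.8268.
(The classical prediction exceeds c; the relativistic result does not.)

Δ = 0.827c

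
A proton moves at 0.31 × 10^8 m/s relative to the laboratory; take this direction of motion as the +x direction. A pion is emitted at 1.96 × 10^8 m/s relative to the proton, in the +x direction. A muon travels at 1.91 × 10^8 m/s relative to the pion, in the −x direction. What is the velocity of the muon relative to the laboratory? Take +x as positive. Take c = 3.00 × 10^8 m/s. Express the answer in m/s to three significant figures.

Apply u = (u' + v)/(1 + u'v/c²) successively, working outward toward the laboratory.
(Dividing each given speed by c = 3.00 × 10^8 m/s to work in units of c.)
Start: velocity of the proton relative to the laboratory = 0.1033c.
Compose with the pion (u' = 0.653 in the proton frame): u_1 = (0.653 + 0.103) / (1 + 0.653·0.103) = 0.7567/1.0675 = 0.7088.
Compose with the muon (u' = -0.637 in the pion frame): u_2 = (-0.637 + 0.709) / (1 + (-0.637)·0.709) = 0.0721/0.5487 = 0.1315.
So u = 0.1315 × 3.00 × 10^8 m/s.

+3.94 × 10^7 m/s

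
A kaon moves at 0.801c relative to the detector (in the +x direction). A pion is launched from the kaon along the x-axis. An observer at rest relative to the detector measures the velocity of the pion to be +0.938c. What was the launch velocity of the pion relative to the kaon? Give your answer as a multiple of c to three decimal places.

+0.551c

Invert the composition law: u' = (u − v)/(1 − uv/c²).
u' = (0.938 − 0.801) / (1 − (0.938)(0.801)) = 0.1370/0.2487 = 0.5509.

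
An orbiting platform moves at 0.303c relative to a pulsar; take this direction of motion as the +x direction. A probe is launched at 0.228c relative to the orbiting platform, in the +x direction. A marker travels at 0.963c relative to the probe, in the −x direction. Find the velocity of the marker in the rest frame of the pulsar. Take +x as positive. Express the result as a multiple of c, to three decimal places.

Apply u = (u' + v)/(1 + u'v/c²) successively, working outward toward the pulsar.
Start: velocity of the orbiting platform relative to the pulsar = 0.3030c.
Compose with the probe (u' = 0.228 in the orbiting platform frame): u_1 = (0.228 + 0.303) / (1 + 0.228·0.303) = 0.5310/1.0691 = 0.4967.
Compose with the marker (u' = -0.963 in the probe frame): u_2 = (-0.963 + 0.497) / (1 + (-0.963)·0.497) = -0.4663/0.5217 = -0.8939.

-0.894c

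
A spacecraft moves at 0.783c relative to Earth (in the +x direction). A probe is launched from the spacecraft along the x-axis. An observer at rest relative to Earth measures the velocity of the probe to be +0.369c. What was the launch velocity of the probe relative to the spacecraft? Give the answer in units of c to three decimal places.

-0.582c

Invert the composition law: u' = (u − v)/(1 − uv/c²).
u' = (0.369 − 0.783) / (1 − (0.369)(0.783)) = -0.4140/0.7111 = -0.5822.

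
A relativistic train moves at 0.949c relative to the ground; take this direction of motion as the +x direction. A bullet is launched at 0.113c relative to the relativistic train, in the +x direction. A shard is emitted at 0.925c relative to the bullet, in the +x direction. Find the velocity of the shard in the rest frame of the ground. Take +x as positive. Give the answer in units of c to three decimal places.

Apply u = (u' + v)/(1 + u'v/c²) successively, working outward toward the ground.
Start: velocity of the relativistic train relative to the ground = 0.9490c.
Compose with the bullet (u' = 0.113 in the relativistic train frame): u_1 = (0.113 + 0.949) / (1 + 0.113·0.949) = 1.0620/1.1072 = 0.9591.
Compose with the shard (u' = 0.925 in the bullet frame): u_2 = (0.925 + 0.959) / (1 + 0.925·0.959) = 1.8841/1.8872 = 0.9984.

0.998c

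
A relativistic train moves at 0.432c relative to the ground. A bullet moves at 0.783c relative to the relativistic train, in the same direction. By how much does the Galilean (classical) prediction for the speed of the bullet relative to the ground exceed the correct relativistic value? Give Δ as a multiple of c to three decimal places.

Δ = 0.307c

Galilean: u_cl = 0.783 + 0.432 = 1.2150.
Relativistic: u_rel = (0.783 + 0.432) / (1 + 0.783·0.432) = 1.2150/1.3383 = 0.9079.
Δ = 1.2150 − 0.9079 = 0.3071.
(The classical prediction exceeds c; the relativistic result does not.)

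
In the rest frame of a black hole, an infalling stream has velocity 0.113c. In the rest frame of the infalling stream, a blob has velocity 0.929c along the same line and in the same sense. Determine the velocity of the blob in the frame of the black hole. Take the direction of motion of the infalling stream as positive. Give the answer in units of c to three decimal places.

0.943c

With v = 0.113 and u' = 0.929 (in units of c),
u = (u' + v)/(1 + u'v/c²):
u = (0.929 + 0.113) / (1 + 0.929·0.113) = 1.0420/1.1050 = 0.9430
(Galilean addition would give +1.042c, exceeding c.)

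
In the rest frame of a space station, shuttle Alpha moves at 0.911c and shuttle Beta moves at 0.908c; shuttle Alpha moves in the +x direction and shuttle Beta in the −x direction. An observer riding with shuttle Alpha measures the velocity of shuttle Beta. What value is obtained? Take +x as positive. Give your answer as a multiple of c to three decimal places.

-0.996c

β_A = 0.911, β_B = -0.908.
Transform to A's frame with the inverse velocity-addition law: u' = (u − v)/(1 − uv/c²), taking u = β_B and v = β_A.
u' = (-0.908 − 0.911) / (1 − (0.911)(-0.908)) = -1.8190/1.8272 = -0.9955.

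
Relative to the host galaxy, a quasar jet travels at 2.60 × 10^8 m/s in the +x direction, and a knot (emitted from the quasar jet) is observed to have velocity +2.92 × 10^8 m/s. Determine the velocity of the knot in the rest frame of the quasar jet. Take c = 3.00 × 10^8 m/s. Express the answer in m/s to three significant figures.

+2.05 × 10^8 m/s

v = 0.867c, u = 0.973c.
Invert the composition law: u' = (u − v)/(1 − uv/c²).
u' = (0.973 − 0.867) / (1 − (0.973)(0.867)) = 0.1067/0.1564 = 0.6818.
u' = 0.6818 × 3.00 × 10^8 m/s.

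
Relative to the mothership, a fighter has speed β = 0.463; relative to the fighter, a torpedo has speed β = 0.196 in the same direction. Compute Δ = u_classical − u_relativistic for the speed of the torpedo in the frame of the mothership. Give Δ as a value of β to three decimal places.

Galilean: u_cl = 0.196 + 0.463 = 0.6590.
Relativistic: u_rel = (0.196 + 0.463) / (1 + 0.196·0.463) = 0.6590/1.0907 = 0.6042.
Δ = 0.6590 − 0.6042 = 0.0548.

Δ = 0.055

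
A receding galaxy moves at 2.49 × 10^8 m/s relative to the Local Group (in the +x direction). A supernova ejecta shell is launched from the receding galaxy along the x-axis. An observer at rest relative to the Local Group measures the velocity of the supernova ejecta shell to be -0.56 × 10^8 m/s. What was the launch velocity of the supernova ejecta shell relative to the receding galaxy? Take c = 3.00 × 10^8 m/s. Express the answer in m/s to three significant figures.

v = 0.830c, u = -0.187c.
Invert the composition law: u' = (u − v)/(1 − uv/c²).
u' = (-0.187 − 0.830) / (1 − (-0.187)(0.830)) = -1.0167/1.1549 = -0.8803.
u' = -0.8803 × 3.00 × 10^8 m/s.

-2.64 × 10^8 m/s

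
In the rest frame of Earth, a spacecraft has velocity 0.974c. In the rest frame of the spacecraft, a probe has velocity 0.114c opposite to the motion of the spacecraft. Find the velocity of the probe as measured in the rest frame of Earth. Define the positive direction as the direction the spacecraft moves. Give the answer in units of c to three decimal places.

With v = 0.974 and u' = -0.114 (in units of c),
u = (u' + v)/(1 + u'v/c²):
u = (-0.114 + 0.974) / (1 + (-0.114)·0.974) = 0.8600/0.8890 = 0.9674
(Galilean addition would give +0.860c.)

+0.967c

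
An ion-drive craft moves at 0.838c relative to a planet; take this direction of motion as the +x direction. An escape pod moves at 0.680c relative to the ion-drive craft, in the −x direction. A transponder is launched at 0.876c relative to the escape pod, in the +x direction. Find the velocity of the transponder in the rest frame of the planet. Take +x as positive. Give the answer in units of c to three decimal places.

Apply u = (u' + v)/(1 + u'v/c²) successively, working outward toward the planet.
Start: velocity of the ion-drive craft relative to the planet = 0.8380c.
Compose with the escape pod (u' = -0.680 in the ion-drive craft frame): u_1 = (-0.680 + 0.838) / (1 + (-0.680)·0.838) = 0.1580/0.4302 = 0.3673.
Compose with the transponder (u' = 0.876 in the escape pod frame): u_2 = (0.876 + 0.367) / (1 + 0.876·0.367) = 1.2433/1.3218 = 0.9406.

+0.941c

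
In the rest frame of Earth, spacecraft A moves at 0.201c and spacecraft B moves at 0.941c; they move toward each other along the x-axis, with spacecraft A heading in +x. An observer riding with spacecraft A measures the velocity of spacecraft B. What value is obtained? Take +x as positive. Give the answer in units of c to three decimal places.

β_A = 0.201, β_B = -0.941.
Transform to A's frame with the inverse velocity-addition law: u' = (u − v)/(1 − uv/c²), taking u = β_B and v = β_A.
u' = (-0.941 − 0.201) / (1 − (0.201)(-0.941)) = -1.1420/1.1891 = -0.9604.

-0.960c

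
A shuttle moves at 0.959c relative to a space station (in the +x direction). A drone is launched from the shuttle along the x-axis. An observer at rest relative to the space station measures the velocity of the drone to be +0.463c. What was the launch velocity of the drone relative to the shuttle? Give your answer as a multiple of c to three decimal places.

Invert the composition law: u' = (u − v)/(1 − uv/c²).
u' = (0.463 − 0.959) / (1 − (0.463)(0.959)) = -0.4960/0.5560 = -0.8921.

-0.892c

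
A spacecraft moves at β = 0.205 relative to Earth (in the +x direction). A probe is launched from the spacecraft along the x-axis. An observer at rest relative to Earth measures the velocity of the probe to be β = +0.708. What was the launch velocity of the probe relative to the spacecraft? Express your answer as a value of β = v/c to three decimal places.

Invert the composition law: u' = (u − v)/(1 − uv/c²).
u' = (0.708 − 0.205) / (1 − (0.708)(0.205)) = 0.5030/0.8549 = 0.5884.

β = +0.588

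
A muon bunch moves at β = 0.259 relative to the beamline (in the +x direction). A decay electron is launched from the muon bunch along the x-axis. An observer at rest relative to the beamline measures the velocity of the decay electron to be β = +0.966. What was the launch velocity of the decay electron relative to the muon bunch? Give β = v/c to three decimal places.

Invert the composition law: u' = (u − v)/(1 − uv/c²).
u' = (0.966 − 0.259) / (1 − (0.966)(0.259)) = 0.7070/0.7498 = 0.9429.

β = +0.943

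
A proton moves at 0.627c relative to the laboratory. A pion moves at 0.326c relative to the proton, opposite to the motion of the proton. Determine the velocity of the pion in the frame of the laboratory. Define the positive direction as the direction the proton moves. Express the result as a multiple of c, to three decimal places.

With v = 0.627 and u' = -0.326 (in units of c),
u = (u' + v)/(1 + u'v/c²):
u = (-0.326 + 0.627) / (1 + (-0.326)·0.627) = 0.3010/0.7956 = 0.3783

+0.378c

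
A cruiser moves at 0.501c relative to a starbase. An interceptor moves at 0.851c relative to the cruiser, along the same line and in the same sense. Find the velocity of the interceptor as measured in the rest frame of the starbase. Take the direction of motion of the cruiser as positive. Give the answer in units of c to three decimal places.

0.948c

With v = 0.501 and u' = 0.851 (in units of c),
u = (u' + v)/(1 + u'v/c²):
u = (0.851 + 0.501) / (1 + 0.851·0.501) = 1.3520/1.4264 = 0.9479
(Galilean addition would give +1.352c, exceeding c.)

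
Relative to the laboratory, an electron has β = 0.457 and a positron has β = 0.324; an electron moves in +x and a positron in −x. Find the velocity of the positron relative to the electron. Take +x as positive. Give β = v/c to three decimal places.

β_A = 0.457, β_B = -0.324.
Transform to A's frame with the inverse velocity-addition law: u' = (u − v)/(1 − uv/c²), taking u = β_B and v = β_A.
u' = (-0.324 − 0.457) / (1 − (0.457)(-0.324)) = -0.7810/1.1481 = -0.6803.

β = -0.680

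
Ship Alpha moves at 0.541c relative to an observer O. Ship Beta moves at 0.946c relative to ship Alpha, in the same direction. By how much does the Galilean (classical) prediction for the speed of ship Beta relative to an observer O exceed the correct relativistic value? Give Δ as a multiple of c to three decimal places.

Δ = 0.503c

Galilean: u_cl = 0.946 + 0.541 = 1.4870.
Relativistic: u_rel = (0.946 + 0.541) / (1 + 0.946·0.541) = 1.4870/1.5118 = 0.9836.
Δ = 1.4870 − 0.9836 = 0.5034.
(The classical prediction exceeds c; the relativistic result does not.)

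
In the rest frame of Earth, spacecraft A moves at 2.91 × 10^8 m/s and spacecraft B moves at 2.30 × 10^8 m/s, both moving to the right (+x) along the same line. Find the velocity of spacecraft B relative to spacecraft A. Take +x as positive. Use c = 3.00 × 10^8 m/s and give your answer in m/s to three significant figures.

β_A = 0.970, β_B = 0.767 (dividing each by c = 3.00 × 10^8 m/s).
Transform to A's frame with the inverse velocity-addition law: u' = (u − v)/(1 − uv/c²), taking u = β_B and v = β_A.
u' = (0.767 − 0.970) / (1 − (0.970)(0.767)) = -0.2033/0.2563 = -0.7932.
u' = -0.7932 × 3.00 × 10^8 m/s.

-2.38 × 10^8 m/s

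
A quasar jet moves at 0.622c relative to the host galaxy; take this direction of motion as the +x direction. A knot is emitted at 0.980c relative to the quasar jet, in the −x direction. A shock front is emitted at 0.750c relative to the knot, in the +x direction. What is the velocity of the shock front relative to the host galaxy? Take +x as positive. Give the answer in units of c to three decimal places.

-0.534c

Apply u = (u' + v)/(1 + u'v/c²) successively, working outward toward the host galaxy.
Start: velocity of the quasar jet relative to the host galaxy = 0.6220c.
Compose with the knot (u' = -0.980 in the quasar jet frame): u_1 = (-0.980 + 0.622) / (1 + (-0.980)·0.622) = -0.3580/0.3904 = -0.9169.
Compose with the shock front (u' = 0.750 in the knot frame): u_2 = (0.750 + (-0.917)) / (1 + 0.750·(-0.917)) = -0.1669/0.3123 = -0.5344.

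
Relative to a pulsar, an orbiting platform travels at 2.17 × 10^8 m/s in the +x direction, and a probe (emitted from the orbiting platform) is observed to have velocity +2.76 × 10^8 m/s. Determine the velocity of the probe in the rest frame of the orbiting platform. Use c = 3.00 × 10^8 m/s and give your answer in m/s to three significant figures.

+1.76 × 10^8 m/s

v = 0.723c, u = 0.920c.
Invert the composition law: u' = (u − v)/(1 − uv/c²).
u' = (0.920 − 0.723) / (1 − (0.920)(0.723)) = 0.1967/0.3345 = 0.5879.
u' = 0.5879 × 3.00 × 10^8 m/s.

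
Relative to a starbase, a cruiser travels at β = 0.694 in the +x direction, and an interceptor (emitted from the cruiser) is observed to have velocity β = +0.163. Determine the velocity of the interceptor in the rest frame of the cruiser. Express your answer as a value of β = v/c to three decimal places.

Invert the composition law: u' = (u − v)/(1 − uv/c²).
u' = (0.163 − 0.694) / (1 − (0.163)(0.694)) = -0.5310/0.8869 = -0.5987.

β = -0.599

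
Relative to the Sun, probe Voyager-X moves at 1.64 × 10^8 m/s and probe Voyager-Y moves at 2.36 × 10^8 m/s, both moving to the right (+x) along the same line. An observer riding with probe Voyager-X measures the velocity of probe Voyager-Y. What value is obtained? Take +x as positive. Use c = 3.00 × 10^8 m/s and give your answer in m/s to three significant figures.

β_A = 0.547, β_B = 0.787 (dividing each by c = 3.00 × 10^8 m/s).
Transform to A's frame with the inverse velocity-addition law: u' = (u − v)/(1 − uv/c²), taking u = β_B and v = β_A.
u' = (0.787 − 0.547) / (1 − (0.547)(0.787)) = 0.2400/0.5700 = 0.4211.
u' = 0.4211 × 3.00 × 10^8 m/s.

+1.26 × 10^8 m/s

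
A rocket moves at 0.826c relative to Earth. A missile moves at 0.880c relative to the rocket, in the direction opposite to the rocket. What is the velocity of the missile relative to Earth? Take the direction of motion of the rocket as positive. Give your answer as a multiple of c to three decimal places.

-0.198c

With v = 0.826 and u' = -0.880 (in units of c),
u = (u' + v)/(1 + u'v/c²):
u = (-0.880 + 0.826) / (1 + (-0.880)·0.826) = -0.0540/0.2731 = -0.1977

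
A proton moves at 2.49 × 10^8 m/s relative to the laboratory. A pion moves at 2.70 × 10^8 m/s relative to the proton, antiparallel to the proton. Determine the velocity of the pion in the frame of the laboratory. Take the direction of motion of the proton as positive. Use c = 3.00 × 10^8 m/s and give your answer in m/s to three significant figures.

-8.30 × 10^7 m/s

In units of c (dividing by 3.00 × 10^8 m/s): v = 0.830, u' = -0.900.
u = (u' + v)/(1 + u'v/c²):
u = (-0.900 + 0.830) / (1 + (-0.900)·0.830) = -0.0700/0.2530 = -0.2767
(Galilean addition would give -0.070c.)
Converting back: u = -0.2767 × 3.00 × 10^8 m/s.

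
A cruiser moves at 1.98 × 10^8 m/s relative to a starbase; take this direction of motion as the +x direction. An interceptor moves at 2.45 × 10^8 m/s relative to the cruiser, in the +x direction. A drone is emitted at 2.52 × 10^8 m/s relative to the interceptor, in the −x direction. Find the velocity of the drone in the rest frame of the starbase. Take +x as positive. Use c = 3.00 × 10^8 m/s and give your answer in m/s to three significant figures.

Apply u = (u' + v)/(1 + u'v/c²) successively, working outward toward the starbase.
(Dividing each given speed by c = 3.00 × 10^8 m/s to work in units of c.)
Start: velocity of the cruiser relative to the starbase = 0.6600c.
Compose with the interceptor (u' = 0.817 in the cruiser frame): u_1 = (0.817 + 0.660) / (1 + 0.817·0.660) = 1.4767/1.5390 = 0.9595.
Compose with the drone (u' = -0.840 in the interceptor frame): u_2 = (-0.840 + 0.959) / (1 + (-0.840)·0.959) = 0.1195/0.1940 = 0.6159.
So u = 0.6159 × 3.00 × 10^8 m/s.

+1.85 × 10^8 m/s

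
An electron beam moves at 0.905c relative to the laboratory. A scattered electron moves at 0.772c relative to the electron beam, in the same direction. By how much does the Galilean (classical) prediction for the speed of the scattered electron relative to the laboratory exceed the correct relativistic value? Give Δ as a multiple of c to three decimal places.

Δ = 0.690c

Galilean: u_cl = 0.772 + 0.905 = 1.6770.
Relativistic: u_rel = (0.772 + 0.905) / (1 + 0.772·0.905) = 1.6770/1.6987 = 0.9872.
Δ = 1.6770 − 0.9872 = 0.6898.
(The classical prediction exceeds c; the relativistic result does not.)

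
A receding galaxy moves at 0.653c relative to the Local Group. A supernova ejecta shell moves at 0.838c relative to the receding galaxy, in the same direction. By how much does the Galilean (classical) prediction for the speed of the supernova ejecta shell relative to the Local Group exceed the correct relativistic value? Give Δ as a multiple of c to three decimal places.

Galilean: u_cl = 0.838 + 0.653 = 1.4910.
Relativistic: u_rel = (0.838 + 0.653) / (1 + 0.838·0.653) = 1.4910/1.5472 = 0.9637.
Δ = 1.4910 − 0.9637 = 0.5273.
(The classical prediction exceeds c; the relativistic result does not.)

Δ = 0.527c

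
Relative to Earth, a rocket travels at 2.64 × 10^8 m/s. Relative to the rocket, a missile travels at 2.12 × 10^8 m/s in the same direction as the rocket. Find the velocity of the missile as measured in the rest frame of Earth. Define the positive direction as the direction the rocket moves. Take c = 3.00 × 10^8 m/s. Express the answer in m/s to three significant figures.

2.93 × 10^8 m/s

In units of c (dividing by 3.00 × 10^8 m/s): v = 0.880, u' = 0.707.
u = (u' + v)/(1 + u'v/c²):
u = (0.707 + 0.880) / (1 + 0.707·0.880) = 1.5867/1.6219 = 0.9783
(Galilean addition would give +1.587c, exceeding c.)
Converting back: u = 0.9783 × 3.00 × 10^8 m/s.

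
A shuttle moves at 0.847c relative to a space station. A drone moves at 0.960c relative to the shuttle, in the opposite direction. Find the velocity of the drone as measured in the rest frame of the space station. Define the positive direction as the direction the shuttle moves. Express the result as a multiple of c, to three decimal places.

-0.605c

With v = 0.847 and u' = -0.960 (in units of c),
u = (u' + v)/(1 + u'v/c²):
u = (-0.960 + 0.847) / (1 + (-0.960)·0.847) = -0.1130/0.1869 = -0.6047
(Galilean addition would give -0.113c.)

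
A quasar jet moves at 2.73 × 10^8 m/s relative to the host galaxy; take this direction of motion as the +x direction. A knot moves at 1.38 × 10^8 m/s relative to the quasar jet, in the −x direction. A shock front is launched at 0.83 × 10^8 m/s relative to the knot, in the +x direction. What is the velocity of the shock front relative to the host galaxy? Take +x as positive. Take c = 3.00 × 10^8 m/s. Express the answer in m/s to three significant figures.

Apply u = (u' + v)/(1 + u'v/c²) successively, working outward toward the host galaxy.
(Dividing each given speed by c = 3.00 × 10^8 m/s to work in units of c.)
Start: velocity of the quasar jet relative to the host galaxy = 0.9100c.
Compose with the knot (u' = -0.460 in the quasar jet frame): u_1 = (-0.460 + 0.910) / (1 + (-0.460)·0.910) = 0.4500/0.5814 = 0.7740.
Compose with the shock front (u' = 0.277 in the knot frame): u_2 = (0.277 + 0.774) / (1 + 0.277·0.774) = 1.0507/1.2141 = 0.8654.
So u = 0.8654 × 3.00 × 10^8 m/s.

+2.60 × 10^8 m/s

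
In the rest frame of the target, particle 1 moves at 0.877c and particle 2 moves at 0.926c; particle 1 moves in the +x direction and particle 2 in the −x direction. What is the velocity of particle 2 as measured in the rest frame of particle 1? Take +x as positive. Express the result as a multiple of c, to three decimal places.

β_A = 0.877, β_B = -0.926.
Transform to A's frame with the inverse velocity-addition law: u' = (u − v)/(1 − uv/c²), taking u = β_B and v = β_A.
u' = (-0.926 − 0.877) / (1 − (0.877)(-0.926)) = -1.8030/1.8121 = -0.9950.

-0.995c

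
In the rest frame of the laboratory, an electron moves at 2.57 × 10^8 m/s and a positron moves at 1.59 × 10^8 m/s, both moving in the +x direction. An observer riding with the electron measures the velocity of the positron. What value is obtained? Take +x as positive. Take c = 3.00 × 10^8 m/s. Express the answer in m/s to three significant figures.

β_A = 0.857, β_B = 0.530 (dividing each by c = 3.00 × 10^8 m/s).
Transform to A's frame with the inverse velocity-addition law: u' = (u − v)/(1 − uv/c²), taking u = β_B and v = β_A.
u' = (0.530 − 0.857) / (1 − (0.857)(0.530)) = -0.3267/0.5460 = -0.5983.
u' = -0.5983 × 3.00 × 10^8 m/s.

-1.79 × 10^8 m/s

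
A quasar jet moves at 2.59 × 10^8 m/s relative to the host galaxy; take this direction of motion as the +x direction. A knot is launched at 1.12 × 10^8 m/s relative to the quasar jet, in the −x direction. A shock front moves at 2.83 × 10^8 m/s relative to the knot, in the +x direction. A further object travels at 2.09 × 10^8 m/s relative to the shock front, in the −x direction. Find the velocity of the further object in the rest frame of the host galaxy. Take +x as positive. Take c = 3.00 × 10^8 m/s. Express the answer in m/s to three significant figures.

+2.85 × 10^8 m/s

Apply u = (u' + v)/(1 + u'v/c²) successively, working outward toward the host galaxy.
(Dividing each given speed by c = 3.00 × 10^8 m/s to work in units of c.)
Start: velocity of the quasar jet relative to the host galaxy = 0.8633c.
Compose with the knot (u' = -0.373 in the quasar jet frame): u_1 = (-0.373 + 0.863) / (1 + (-0.373)·0.863) = 0.4900/0.6777 = 0.7230.
Compose with the shock front (u' = 0.943 in the knot frame): u_2 = (0.943 + 0.723) / (1 + 0.943·0.723) = 1.6664/1.6821 = 0.9907.
Compose with the further object (u' = -0.697 in the shock front frame): u_3 = (-0.697 + 0.991) / (1 + (-0.697)·0.991) = 0.2940/0.3098 = 0.9489.
So u = 0.9489 × 3.00 × 10^8 m/s.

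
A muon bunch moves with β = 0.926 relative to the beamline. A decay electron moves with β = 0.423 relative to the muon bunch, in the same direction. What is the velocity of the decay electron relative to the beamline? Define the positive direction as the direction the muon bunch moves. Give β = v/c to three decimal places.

With v = 0.926 and u' = 0.423 (in units of c),
u = (u' + v)/(1 + u'v/c²):
u = (0.423 + 0.926) / (1 + 0.423·0.926) = 1.3490/1.3917 = 0.9693

β = 0.969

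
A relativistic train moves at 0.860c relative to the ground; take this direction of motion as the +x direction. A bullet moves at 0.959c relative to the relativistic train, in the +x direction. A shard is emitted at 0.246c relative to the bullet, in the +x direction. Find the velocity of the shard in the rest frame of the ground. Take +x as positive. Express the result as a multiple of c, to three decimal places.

0.998c

Apply u = (u' + v)/(1 + u'v/c²) successively, working outward toward the ground.
Start: velocity of the relativistic train relative to the ground = 0.8600c.
Compose with the bullet (u' = 0.959 in the relativistic train frame): u_1 = (0.959 + 0.860) / (1 + 0.959·0.860) = 1.8190/1.8247 = 0.9969.
Compose with the shard (u' = 0.246 in the bullet frame): u_2 = (0.246 + 0.997) / (1 + 0.246·0.997) = 1.2429/1.2452 = 0.9981.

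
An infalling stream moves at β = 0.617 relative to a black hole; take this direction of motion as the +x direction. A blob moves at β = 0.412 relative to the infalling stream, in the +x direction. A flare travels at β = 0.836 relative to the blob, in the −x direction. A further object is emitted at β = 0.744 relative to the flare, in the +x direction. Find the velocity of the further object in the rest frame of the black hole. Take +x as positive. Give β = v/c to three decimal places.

β = +0.721

Apply u = (u' + v)/(1 + u'v/c²) successively, working outward toward the black hole.
Start: velocity of the infalling stream relative to the black hole = 0.6170c.
Compose with the blob (u' = 0.412 in the infalling stream frame): u_1 = (0.412 + 0.617) / (1 + 0.412·0.617) = 1.0290/1.2542 = 0.8204.
Compose with the flare (u' = -0.836 in the blob frame): u_2 = (-0.836 + 0.820) / (1 + (-0.836)·0.820) = -0.0156/0.3141 = -0.0495.
Compose with the further object (u' = 0.744 in the flare frame): u_3 = (0.744 + (-0.050)) / (1 + 0.744·(-0.050)) = 0.6945/0.9631 = 0.7210.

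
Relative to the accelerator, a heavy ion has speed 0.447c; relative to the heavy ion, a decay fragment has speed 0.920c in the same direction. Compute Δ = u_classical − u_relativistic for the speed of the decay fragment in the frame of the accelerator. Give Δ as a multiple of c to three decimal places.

Δ = 0.398c

Galilean: u_cl = 0.920 + 0.447 = 1.3670.
Relativistic: u_rel = (0.920 + 0.447) / (1 + 0.920·0.447) = 1.3670/1.4112 = 0.9687.
Δ = 1.3670 − 0.9687 = 0.3983.
(The classical prediction exceeds c; the relativistic result does not.)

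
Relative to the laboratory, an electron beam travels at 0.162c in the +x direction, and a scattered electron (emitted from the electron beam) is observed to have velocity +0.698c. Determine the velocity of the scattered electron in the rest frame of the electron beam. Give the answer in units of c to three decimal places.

Invert the composition law: u' = (u − v)/(1 − uv/c²).
u' = (0.698 − 0.162) / (1 − (0.698)(0.162)) = 0.5360/0.8869 = 0.6043.

+0.604c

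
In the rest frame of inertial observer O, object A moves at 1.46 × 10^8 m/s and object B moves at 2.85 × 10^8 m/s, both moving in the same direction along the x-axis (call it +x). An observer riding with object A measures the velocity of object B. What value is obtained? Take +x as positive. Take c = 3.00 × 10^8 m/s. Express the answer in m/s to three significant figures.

β_A = 0.487, β_B = 0.950 (dividing each by c = 3.00 × 10^8 m/s).
Transform to A's frame with the inverse velocity-addition law: u' = (u − v)/(1 − uv/c²), taking u = β_B and v = β_A.
u' = (0.950 − 0.487) / (1 − (0.487)(0.950)) = 0.4633/0.5377 = 0.8617.
u' = 0.8617 × 3.00 × 10^8 m/s.

+2.59 × 10^8 m/s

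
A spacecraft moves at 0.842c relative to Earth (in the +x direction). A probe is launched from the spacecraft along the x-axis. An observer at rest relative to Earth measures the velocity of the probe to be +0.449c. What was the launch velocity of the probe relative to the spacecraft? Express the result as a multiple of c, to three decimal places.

-0.632c

Invert the composition law: u' = (u − v)/(1 − uv/c²).
u' = (0.449 − 0.842) / (1 − (0.449)(0.842)) = -0.3930/0.6219 = -0.6319.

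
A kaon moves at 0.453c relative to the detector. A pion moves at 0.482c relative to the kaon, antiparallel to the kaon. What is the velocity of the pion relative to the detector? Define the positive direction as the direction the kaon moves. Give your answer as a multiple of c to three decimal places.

-0.037c

With v = 0.453 and u' = -0.482 (in units of c),
u = (u' + v)/(1 + u'v/c²):
u = (-0.482 + 0.453) / (1 + (-0.482)·0.453) = -0.0290/0.7817 = -0.0371
(Galilean addition would give -0.029c.)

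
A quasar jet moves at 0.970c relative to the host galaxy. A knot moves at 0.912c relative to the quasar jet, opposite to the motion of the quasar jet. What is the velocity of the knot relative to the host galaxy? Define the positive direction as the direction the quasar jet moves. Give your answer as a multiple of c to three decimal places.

With v = 0.970 and u' = -0.912 (in units of c),
u = (u' + v)/(1 + u'v/c²):
u = (-0.912 + 0.970) / (1 + (-0.912)·0.970) = 0.0580/0.1154 = 0.5028

+0.503c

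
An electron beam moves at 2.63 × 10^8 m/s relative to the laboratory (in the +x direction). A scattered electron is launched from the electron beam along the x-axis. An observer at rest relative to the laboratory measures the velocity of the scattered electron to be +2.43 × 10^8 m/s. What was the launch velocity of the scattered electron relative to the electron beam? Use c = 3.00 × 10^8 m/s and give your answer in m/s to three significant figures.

v = 0.877c, u = 0.810c.
Invert the composition law: u' = (u − v)/(1 − uv/c²).
u' = (0.810 − 0.877) / (1 − (0.810)(0.877)) = -0.0667/0.2899 = -0.2300.
u' = -0.2300 × 3.00 × 10^8 m/s.

-6.90 × 10^7 m/s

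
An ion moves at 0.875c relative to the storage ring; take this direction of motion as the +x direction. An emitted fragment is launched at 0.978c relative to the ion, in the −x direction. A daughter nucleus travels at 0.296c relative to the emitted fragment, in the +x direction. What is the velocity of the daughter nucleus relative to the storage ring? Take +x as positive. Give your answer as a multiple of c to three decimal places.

-0.530c

Apply u = (u' + v)/(1 + u'v/c²) successively, working outward toward the storage ring.
Start: velocity of the ion relative to the storage ring = 0.8750c.
Compose with the emitted fragment (u' = -0.978 in the ion frame): u_1 = (-0.978 + 0.875) / (1 + (-0.978)·0.875) = -0.1030/0.1442 = -0.7140.
Compose with the daughter nucleus (u' = 0.296 in the emitted fragment frame): u_2 = (0.296 + (-0.714)) / (1 + 0.296·(-0.714)) = -0.4180/0.7886 = -0.5301.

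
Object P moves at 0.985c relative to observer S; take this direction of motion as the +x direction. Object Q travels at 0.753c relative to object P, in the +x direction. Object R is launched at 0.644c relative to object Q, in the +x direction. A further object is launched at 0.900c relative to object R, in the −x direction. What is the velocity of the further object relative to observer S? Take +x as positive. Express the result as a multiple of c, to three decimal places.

+0.991c

Apply u = (u' + v)/(1 + u'v/c²) successively, working outward toward observer S.
Start: velocity of object P relative to observer S = 0.9850c.
Compose with object Q (u' = 0.753 in object P frame): u_1 = (0.753 + 0.985) / (1 + 0.753·0.985) = 1.7380/1.7417 = 0.9979.
Compose with object R (u' = 0.644 in object Q frame): u_2 = (0.644 + 0.998) / (1 + 0.644·0.998) = 1.6419/1.6426 = 0.9995.
Compose with the further object (u' = -0.900 in object R frame): u_3 = (-0.900 + 1.000) / (1 + (-0.900)·1.000) = 0.0995/0.1004 = 0.9913.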